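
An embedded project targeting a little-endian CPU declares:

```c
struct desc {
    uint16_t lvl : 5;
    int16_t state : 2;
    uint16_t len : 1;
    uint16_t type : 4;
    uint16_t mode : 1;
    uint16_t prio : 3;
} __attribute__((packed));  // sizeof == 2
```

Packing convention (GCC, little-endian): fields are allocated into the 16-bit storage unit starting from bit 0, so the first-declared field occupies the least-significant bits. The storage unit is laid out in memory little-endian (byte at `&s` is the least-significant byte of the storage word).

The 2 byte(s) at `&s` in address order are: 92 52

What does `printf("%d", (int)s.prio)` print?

2

[0]=0x92 [1]=0x52 (little-endian) → word 0x5292
lvl [0+:5] = (word>>0) & 0x1f = 18
state [5+:2] = (word>>5) & 0x3 = 0
len [7+:1] = (word>>7) & 0x1 = 1
type [8+:4] = (word>>8) & 0xf = 2
mode [12+:1] = (word>>12) & 0x1 = 1
prio [13+:3] = (word>>13) & 0x7 = 2  ←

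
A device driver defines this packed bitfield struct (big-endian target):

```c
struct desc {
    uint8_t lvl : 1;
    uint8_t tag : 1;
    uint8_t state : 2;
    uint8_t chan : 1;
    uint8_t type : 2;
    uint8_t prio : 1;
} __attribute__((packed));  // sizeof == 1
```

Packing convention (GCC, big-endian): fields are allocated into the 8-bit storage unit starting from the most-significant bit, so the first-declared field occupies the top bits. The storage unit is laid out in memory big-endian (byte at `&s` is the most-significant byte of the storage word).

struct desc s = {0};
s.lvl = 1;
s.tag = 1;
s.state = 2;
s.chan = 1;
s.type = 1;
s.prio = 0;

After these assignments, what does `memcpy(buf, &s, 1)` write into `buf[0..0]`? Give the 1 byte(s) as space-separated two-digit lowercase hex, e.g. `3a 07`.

lvl (1b) val=1 bits=0x1 at bit 7: 0x80
tag (1b) val=1 bits=0x1 at bit 6: 0xc0
state (2b) val=2 bits=0x2 at bit 4: 0xe0
chan (1b) val=1 bits=0x1 at bit 3: 0xe8
type (2b) val=1 bits=0x1 at bit 1: 0xea
prio (1b) val=0 bits=0x0 at bit 0: 0xea
word = 0xea → big-endian bytes:
  [0]=0xea

ea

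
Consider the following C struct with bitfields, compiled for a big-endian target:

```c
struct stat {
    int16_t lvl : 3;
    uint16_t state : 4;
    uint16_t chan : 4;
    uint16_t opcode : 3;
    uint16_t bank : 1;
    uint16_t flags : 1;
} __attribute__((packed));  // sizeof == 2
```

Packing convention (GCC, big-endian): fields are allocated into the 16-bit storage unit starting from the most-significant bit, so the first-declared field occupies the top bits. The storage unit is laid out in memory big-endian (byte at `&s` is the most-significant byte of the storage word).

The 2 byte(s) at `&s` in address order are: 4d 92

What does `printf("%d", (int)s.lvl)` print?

[0]=0x4d [1]=0x92 (big-endian) → word 0x4d92
lvl [13+:3] = (word>>13) & 0x7 = 2  ←
state [9+:4] = (word>>9) & 0xf = 6
chan [5+:4] = (word>>5) & 0xf = 12
opcode [2+:3] = (word>>2) & 0x7 = 4
bank [1+:1] = (word>>1) & 0x1 = 1
flags [0+:1] = (word>>0) & 0x1 = 0
lvl signed 3b, MSB=0: value = 2

2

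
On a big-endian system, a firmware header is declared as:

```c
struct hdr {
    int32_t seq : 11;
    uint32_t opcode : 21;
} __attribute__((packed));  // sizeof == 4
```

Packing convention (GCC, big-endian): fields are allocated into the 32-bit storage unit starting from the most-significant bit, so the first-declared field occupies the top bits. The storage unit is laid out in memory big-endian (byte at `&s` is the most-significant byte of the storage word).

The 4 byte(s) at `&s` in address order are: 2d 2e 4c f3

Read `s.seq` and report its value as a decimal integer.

361

[0]=0x2d [1]=0x2e [2]=0x4c [3]=0xf3 (big-endian) → word 0x2d2e4cf3
seq [21+:11] = (word>>21) & 0x7ff = 361  ←
opcode [0+:21] = (word>>0) & 0x1fffff = 937203
seq signed 11b, MSB=0: value = 361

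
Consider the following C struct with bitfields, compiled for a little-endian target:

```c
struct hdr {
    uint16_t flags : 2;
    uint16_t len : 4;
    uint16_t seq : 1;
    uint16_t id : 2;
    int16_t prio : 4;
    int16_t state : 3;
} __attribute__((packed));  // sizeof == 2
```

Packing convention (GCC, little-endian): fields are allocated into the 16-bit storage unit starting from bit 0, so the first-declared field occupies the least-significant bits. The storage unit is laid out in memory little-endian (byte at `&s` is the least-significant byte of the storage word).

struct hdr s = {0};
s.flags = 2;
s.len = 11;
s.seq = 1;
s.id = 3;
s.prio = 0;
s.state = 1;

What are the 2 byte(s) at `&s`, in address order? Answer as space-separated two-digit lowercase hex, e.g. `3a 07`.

ee 21

[0+:2] flags=2 & 0x3 = 0x2; word=0x0002
[2+:4] len=11 & 0xf = 0xb; word=0x002e
[6+:1] seq=1 & 0x1 = 0x1; word=0x006e
[7+:2] id=3 & 0x3 = 0x3; word=0x01ee
[9+:4] prio=0 & 0xf = 0x0; word=0x01ee
[13+:3] state=1 & 0x7 = 0x1; word=0x21ee
word = 0x21ee → little-endian bytes:
  [0]=0xee  [1]=0x21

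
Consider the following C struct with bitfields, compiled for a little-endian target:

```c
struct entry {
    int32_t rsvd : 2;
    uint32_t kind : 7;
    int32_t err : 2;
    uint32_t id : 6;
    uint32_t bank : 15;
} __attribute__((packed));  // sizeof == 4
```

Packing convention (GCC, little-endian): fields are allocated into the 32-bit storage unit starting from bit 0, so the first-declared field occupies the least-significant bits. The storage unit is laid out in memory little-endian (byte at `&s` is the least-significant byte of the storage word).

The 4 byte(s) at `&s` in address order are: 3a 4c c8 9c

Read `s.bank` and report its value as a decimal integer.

[0]=0x3a [1]=0x4c [2]=0xc8 [3]=0x9c (little-endian) → word 0x9cc84c3a
rsvd [0+:2] = (word>>0) & 0x3 = 2
kind [2+:7] = (word>>2) & 0x7f = 14
err [9+:2] = (word>>9) & 0x3 = 2
id [11+:6] = (word>>11) & 0x3f = 9
bank [17+:15] = (word>>17) & 0x7fff = 20068  ←

20068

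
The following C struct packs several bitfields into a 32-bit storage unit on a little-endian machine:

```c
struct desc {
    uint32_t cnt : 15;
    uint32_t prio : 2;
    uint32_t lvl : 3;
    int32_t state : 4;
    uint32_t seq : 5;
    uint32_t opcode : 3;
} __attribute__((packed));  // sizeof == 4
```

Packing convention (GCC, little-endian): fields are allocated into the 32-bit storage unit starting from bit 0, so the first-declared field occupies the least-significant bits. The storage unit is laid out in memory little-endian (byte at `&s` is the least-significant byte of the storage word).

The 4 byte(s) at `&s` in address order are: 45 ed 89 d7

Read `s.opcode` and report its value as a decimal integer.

[0]=0x45 [1]=0xed [2]=0x89 [3]=0xd7 (little-endian) → word 0xd789ed45
cnt:15 @ bit 0 → (0xd789ed45>>0)&0x7fff = 0x6d45
prio:2 @ bit 15 → (0xd789ed45>>15)&0x3 = 0x3
lvl:3 @ bit 17 → (0xd789ed45>>17)&0x7 = 0x4
state:4 @ bit 20 → (0xd789ed45>>20)&0xf = 0x8
seq:5 @ bit 24 → (0xd789ed45>>24)&0x1f = 0x17
opcode:3 @ bit 29 → (0xd789ed45>>29)&0x7 = 0x6  ←

6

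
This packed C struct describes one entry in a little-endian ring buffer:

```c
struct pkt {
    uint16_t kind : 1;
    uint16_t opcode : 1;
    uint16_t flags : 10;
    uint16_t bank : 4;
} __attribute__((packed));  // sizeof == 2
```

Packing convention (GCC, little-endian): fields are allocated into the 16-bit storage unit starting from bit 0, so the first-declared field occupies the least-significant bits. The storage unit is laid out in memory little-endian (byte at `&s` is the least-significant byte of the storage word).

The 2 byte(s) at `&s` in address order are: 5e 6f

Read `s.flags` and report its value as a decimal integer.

[0]=0x5e [1]=0x6f (little-endian) → word 0x6f5e
kind [0+:1] = (word>>0) & 0x1 = 0
opcode [1+:1] = (word>>1) & 0x1 = 1
flags [2+:10] = (word>>2) & 0x3ff = 983  ←
bank [12+:4] = (word>>12) & 0xf = 6

983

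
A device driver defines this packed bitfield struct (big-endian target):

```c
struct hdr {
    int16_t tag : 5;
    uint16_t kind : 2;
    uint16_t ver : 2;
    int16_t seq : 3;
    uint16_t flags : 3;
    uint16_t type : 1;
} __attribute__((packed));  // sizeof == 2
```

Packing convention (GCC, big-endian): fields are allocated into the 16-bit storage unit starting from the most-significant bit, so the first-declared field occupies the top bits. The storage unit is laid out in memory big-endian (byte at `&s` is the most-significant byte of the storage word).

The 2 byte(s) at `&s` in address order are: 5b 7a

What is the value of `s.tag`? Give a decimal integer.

[0]=0x5b [1]=0x7a (big-endian) → word 0x5b7a
tag [11+:5] = (word>>11) & 0x1f = 11  ←
kind [9+:2] = (word>>9) & 0x3 = 1
ver [7+:2] = (word>>7) & 0x3 = 2
seq [4+:3] = (word>>4) & 0x7 = 7
flags [1+:3] = (word>>1) & 0x7 = 5
type [0+:1] = (word>>0) & 0x1 = 0
tag signed 5b, MSB=0: value = 11

11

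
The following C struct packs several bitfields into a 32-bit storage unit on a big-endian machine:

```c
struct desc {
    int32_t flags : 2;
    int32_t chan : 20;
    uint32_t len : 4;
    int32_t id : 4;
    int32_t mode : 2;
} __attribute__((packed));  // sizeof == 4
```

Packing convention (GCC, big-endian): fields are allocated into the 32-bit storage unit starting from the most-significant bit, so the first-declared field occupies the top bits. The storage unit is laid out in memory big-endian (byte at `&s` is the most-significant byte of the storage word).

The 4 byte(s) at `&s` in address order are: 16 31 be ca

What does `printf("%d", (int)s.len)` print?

[0]=0x16 [1]=0x31 [2]=0xbe [3]=0xca (big-endian) → word 0x1631beca
flags [30+:2] = (word>>30) & 0x3 = 0
chan [10+:20] = (word>>10) & 0xfffff = 363631
len [6+:4] = (word>>6) & 0xf = 11  ←
id [2+:4] = (word>>2) & 0xf = 2
mode [0+:2] = (word>>0) & 0x3 = 2

11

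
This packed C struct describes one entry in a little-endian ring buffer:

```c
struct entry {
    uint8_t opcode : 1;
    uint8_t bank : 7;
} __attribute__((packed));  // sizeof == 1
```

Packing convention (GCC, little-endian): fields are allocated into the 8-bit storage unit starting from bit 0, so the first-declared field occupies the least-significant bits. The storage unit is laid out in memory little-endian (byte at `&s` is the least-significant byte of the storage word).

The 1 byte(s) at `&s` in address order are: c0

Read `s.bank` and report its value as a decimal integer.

96

[0]=0xc0 (little-endian) → word 0xc0
opcode [0+:1] = (word>>0) & 0x1 = 0
bank [1+:7] = (word>>1) & 0x7f = 96  ←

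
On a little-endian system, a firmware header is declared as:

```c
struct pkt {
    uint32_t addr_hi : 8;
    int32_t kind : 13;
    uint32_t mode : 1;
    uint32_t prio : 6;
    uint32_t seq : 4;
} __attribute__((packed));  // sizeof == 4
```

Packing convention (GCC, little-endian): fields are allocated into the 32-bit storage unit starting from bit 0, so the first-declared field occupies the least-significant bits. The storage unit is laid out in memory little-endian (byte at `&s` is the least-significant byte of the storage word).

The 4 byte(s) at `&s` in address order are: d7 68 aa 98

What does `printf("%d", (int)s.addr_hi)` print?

[0]=0xd7 [1]=0x68 [2]=0xaa [3]=0x98 (little-endian) → word 0x98aa68d7
addr_hi:8 @ bit 0 → (0x98aa68d7>>0)&0xff = 0xd7  ←
kind:13 @ bit 8 → (0x98aa68d7>>8)&0x1fff = 0xa68
mode:1 @ bit 21 → (0x98aa68d7>>21)&0x1 = 0x1
prio:6 @ bit 22 → (0x98aa68d7>>22)&0x3f = 0x22
seq:4 @ bit 28 → (0x98aa68d7>>28)&0xf = 0x9

215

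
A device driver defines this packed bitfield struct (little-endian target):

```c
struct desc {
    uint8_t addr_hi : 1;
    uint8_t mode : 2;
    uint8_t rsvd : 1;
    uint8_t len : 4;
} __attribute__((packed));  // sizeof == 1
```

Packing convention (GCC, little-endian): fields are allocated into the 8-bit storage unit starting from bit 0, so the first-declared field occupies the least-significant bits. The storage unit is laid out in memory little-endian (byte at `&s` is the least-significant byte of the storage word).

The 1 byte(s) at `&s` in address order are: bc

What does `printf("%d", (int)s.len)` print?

[0]=0xbc (little-endian) → word 0xbc
addr_hi:1 @ bit 0 → (0xbc>>0)&0x1 = 0x0
mode:2 @ bit 1 → (0xbc>>1)&0x3 = 0x2
rsvd:1 @ bit 3 → (0xbc>>3)&0x1 = 0x1
len:4 @ bit 4 → (0xbc>>4)&0xf = 0xb  ←

11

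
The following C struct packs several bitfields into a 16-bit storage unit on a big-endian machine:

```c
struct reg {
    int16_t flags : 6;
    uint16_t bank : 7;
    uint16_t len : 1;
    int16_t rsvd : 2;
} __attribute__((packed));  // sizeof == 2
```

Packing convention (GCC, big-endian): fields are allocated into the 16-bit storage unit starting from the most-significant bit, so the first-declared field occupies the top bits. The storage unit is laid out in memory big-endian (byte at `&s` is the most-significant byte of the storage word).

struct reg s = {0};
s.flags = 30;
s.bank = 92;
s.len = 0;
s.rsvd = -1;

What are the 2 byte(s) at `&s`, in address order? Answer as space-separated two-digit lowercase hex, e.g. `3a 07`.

[10+:6] flags=30 & 0x3f = 0x1e; word=0x7800
[3+:7] bank=92 & 0x7f = 0x5c; word=0x7ae0
[2+:1] len=0 & 0x1 = 0x0; word=0x7ae0
[0+:2] rsvd=-1 & 0x3 = 0x3; word=0x7ae3
word = 0x7ae3 → big-endian bytes:
  [0]=0x7a  [1]=0xe3

7a e3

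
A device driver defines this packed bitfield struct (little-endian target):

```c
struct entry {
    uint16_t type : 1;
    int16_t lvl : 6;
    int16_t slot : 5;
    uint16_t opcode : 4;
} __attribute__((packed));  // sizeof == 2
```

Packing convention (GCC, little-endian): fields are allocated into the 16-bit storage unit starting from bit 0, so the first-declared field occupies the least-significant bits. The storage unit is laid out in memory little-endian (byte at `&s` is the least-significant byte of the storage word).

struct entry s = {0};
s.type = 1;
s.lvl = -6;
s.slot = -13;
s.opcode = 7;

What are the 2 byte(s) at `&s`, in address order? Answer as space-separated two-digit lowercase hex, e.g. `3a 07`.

type:1 = 1 → 0x1 << 0 → word 0x0001
lvl:6 = -6 → 0x3a << 1 → word 0x0075
slot:5 = -13 → 0x13 << 7 → word 0x09f5
opcode:4 = 7 → 0x7 << 12 → word 0x79f5
word = 0x79f5 → little-endian bytes:
  [0]=0xf5  [1]=0x79

f5 79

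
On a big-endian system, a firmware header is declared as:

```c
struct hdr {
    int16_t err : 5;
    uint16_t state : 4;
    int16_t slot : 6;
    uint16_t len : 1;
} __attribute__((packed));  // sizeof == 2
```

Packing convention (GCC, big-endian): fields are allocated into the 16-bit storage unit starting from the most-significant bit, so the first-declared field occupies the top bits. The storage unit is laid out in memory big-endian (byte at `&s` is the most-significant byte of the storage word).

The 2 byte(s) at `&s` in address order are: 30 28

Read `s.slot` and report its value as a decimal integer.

[0]=0x30 [1]=0x28 (big-endian) → word 0x3028
err [11+:5] = (word>>11) & 0x1f = 6
state [7+:4] = (word>>7) & 0xf = 0
slot [1+:6] = (word>>1) & 0x3f = 20  ←
len [0+:1] = (word>>0) & 0x1 = 0
slot signed 6b, MSB=0: value = 20

20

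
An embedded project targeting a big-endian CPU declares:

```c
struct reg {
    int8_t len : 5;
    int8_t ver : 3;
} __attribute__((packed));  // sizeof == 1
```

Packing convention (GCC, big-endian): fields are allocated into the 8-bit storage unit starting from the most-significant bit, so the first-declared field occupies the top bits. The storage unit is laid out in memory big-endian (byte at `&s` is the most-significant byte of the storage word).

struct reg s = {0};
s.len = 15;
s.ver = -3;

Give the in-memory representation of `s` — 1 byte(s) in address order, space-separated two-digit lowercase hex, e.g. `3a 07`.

7d

[3+:5] len=15 & 0x1f = 0xf; word=0x78
[0+:3] ver=-3 & 0x7 = 0x5; word=0x7d
word = 0x7d → big-endian bytes:
  [0]=0x7d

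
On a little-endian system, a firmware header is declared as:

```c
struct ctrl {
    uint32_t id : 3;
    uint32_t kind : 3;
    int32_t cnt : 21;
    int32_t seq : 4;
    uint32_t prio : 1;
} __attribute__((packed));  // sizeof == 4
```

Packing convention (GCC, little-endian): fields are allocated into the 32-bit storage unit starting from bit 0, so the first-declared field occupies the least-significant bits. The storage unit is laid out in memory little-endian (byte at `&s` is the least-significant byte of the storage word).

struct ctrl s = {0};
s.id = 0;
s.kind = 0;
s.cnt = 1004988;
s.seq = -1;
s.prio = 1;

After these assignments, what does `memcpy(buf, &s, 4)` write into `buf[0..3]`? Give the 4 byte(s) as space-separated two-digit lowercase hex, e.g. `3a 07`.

00 6f d5 fb

[0+:3] id=0 & 0x7 = 0x0; word=0x00000000
[3+:3] kind=0 & 0x7 = 0x0; word=0x00000000
[6+:21] cnt=1004988 & 0x1fffff = 0xf55bc; word=0x03d56f00
[27+:4] seq=-1 & 0xf = 0xf; word=0x7bd56f00
[31+:1] prio=1 & 0x1 = 0x1; word=0xfbd56f00
word = 0xfbd56f00 → little-endian bytes:
  [0]=0x00  [1]=0x6f  [2]=0xd5  [3]=0xfb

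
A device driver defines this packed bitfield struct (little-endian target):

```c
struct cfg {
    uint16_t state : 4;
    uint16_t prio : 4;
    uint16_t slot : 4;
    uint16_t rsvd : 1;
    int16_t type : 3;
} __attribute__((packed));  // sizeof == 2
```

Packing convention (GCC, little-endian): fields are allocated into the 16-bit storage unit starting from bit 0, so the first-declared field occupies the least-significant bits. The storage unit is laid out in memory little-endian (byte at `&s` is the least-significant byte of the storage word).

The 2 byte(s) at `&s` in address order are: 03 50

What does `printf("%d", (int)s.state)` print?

3

[0]=0x03 [1]=0x50 (little-endian) → word 0x5003
state:4 @ bit 0 → (0x5003>>0)&0xf = 0x3  ←
prio:4 @ bit 4 → (0x5003>>4)&0xf = 0x0
slot:4 @ bit 8 → (0x5003>>8)&0xf = 0x0
rsvd:1 @ bit 12 → (0x5003>>12)&0x1 = 0x1
type:3 @ bit 13 → (0x5003>>13)&0x7 = 0x2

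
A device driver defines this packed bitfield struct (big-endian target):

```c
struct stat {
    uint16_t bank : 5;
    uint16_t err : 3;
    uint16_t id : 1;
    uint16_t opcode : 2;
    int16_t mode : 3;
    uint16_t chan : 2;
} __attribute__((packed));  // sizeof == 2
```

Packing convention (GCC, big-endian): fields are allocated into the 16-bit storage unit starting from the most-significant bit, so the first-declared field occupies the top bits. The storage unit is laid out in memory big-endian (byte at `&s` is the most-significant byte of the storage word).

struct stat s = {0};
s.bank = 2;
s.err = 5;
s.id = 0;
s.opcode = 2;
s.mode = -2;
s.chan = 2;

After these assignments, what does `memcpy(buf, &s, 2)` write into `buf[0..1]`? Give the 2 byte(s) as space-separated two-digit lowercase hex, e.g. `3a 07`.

bank (5b) val=2 bits=0x2 at bit 11: 0x1000
err (3b) val=5 bits=0x5 at bit 8: 0x1500
id (1b) val=0 bits=0x0 at bit 7: 0x1500
opcode (2b) val=2 bits=0x2 at bit 5: 0x1540
mode (3b) val=-2 bits=0x6 at bit 2: 0x1558
chan (2b) val=2 bits=0x2 at bit 0: 0x155a
word = 0x155a → big-endian bytes:
  [0]=0x15  [1]=0x5a

15 5a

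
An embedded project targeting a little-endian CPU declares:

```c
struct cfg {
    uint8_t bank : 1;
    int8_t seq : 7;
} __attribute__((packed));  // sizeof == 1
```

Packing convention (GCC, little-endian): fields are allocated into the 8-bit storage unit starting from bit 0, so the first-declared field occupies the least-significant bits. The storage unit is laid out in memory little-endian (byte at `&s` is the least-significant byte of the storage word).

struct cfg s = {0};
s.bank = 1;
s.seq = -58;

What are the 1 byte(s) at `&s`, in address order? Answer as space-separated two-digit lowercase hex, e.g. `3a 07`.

bank:1 = 1 → 0x1 << 0 → word 0x01
seq:7 = -58 → 0x46 << 1 → word 0x8d
word = 0x8d → little-endian bytes:
  [0]=0x8d

8d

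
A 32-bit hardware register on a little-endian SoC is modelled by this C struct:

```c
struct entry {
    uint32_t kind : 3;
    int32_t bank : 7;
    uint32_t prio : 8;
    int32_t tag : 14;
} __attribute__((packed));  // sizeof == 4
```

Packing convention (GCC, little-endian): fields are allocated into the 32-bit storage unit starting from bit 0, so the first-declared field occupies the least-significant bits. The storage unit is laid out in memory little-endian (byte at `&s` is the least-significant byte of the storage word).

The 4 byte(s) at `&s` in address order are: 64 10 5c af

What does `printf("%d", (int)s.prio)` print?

4

[0]=0x64 [1]=0x10 [2]=0x5c [3]=0xaf (little-endian) → word 0xaf5c1064
kind [0+:3] = (word>>0) & 0x7 = 4
bank [3+:7] = (word>>3) & 0x7f = 12
prio [10+:8] = (word>>10) & 0xff = 4  ←
tag [18+:14] = (word>>18) & 0x3fff = 11223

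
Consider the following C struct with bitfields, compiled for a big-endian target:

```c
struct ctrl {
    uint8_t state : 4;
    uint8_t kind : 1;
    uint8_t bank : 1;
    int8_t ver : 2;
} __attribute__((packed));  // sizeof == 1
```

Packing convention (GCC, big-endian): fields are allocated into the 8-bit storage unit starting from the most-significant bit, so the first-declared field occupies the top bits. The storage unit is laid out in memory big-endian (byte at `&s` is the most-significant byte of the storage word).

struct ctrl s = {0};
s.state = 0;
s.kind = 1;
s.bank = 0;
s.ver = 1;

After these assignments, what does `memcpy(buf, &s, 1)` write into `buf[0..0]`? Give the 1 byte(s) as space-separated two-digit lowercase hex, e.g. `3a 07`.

09

[4+:4] state=0 & 0xf = 0x0; word=0x00
[3+:1] kind=1 & 0x1 = 0x1; word=0x08
[2+:1] bank=0 & 0x1 = 0x0; word=0x08
[0+:2] ver=1 & 0x3 = 0x1; word=0x09
word = 0x09 → big-endian bytes:
  [0]=0x09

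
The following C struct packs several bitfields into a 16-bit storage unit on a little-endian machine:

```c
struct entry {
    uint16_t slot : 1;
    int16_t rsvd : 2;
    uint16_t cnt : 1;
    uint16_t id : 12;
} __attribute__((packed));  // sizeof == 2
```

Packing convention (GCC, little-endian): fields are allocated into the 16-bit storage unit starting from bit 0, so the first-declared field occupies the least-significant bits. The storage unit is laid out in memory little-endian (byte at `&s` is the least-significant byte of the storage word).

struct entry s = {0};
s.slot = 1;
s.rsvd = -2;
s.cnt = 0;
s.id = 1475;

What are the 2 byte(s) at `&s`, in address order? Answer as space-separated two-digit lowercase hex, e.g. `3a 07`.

slot (1b) val=1 bits=0x1 at bit 0: 0x0001
rsvd (2b) val=-2 bits=0x2 at bit 1: 0x0005
cnt (1b) val=0 bits=0x0 at bit 3: 0x0005
id (12b) val=1475 bits=0x5c3 at bit 4: 0x5c35
word = 0x5c35 → little-endian bytes:
  [0]=0x35  [1]=0x5c

35 5c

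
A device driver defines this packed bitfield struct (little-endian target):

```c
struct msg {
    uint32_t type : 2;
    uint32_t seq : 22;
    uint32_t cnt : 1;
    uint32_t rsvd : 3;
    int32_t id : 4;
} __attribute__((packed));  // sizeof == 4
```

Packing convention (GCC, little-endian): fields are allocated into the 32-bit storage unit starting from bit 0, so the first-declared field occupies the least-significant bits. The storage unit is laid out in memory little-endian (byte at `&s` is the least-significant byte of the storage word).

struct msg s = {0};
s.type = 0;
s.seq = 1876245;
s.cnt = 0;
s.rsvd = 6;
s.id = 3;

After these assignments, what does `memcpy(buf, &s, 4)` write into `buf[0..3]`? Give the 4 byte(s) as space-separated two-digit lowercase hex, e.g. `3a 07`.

54 84 72 3c

type:2 = 0 → 0x0 << 0 → word 0x00000000
seq:22 = 1876245 → 0x1ca115 << 2 → word 0x00728454
cnt:1 = 0 → 0x0 << 24 → word 0x00728454
rsvd:3 = 6 → 0x6 << 25 → word 0x0c728454
id:4 = 3 → 0x3 << 28 → word 0x3c728454
word = 0x3c728454 → little-endian bytes:
  [0]=0x54  [1]=0x84  [2]=0x72  [3]=0x3c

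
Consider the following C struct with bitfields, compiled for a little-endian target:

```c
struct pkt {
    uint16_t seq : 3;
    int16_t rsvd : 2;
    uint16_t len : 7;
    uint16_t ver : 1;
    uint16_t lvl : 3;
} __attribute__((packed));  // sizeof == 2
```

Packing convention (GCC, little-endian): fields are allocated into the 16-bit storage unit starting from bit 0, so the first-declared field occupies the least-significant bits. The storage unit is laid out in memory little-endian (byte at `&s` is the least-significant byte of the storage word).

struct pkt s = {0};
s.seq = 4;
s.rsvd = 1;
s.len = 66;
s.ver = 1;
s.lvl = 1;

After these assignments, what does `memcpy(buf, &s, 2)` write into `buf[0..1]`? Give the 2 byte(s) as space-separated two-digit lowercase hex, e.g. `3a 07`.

4c 38

seq:3 = 4 → 0x4 << 0 → word 0x0004
rsvd:2 = 1 → 0x1 << 3 → word 0x000c
len:7 = 66 → 0x42 << 5 → word 0x084c
ver:1 = 1 → 0x1 << 12 → word 0x184c
lvl:3 = 1 → 0x1 << 13 → word 0x384c
word = 0x384c → little-endian bytes:
  [0]=0x4c  [1]=0x38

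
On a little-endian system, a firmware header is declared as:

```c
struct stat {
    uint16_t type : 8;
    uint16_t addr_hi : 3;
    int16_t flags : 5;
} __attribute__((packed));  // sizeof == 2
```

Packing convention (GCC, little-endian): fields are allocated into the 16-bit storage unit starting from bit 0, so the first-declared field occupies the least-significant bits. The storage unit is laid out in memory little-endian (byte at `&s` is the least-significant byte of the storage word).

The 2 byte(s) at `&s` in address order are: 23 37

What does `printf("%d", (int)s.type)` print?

[0]=0x23 [1]=0x37 (little-endian) → word 0x3723
type [0+:8] = (word>>0) & 0xff = 35  ←
addr_hi [8+:3] = (word>>8) & 0x7 = 7
flags [11+:5] = (word>>11) & 0x1f = 6

35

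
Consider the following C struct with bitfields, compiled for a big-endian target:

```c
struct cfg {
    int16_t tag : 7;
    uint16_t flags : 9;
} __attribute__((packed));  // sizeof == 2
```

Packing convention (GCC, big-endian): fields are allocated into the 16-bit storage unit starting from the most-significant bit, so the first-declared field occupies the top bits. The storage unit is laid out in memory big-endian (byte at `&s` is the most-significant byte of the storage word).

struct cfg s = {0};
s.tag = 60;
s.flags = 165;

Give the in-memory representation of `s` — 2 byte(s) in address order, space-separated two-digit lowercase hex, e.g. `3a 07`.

78 a5

[9+:7] tag=60 & 0x7f = 0x3c; word=0x7800
[0+:9] flags=165 & 0x1ff = 0xa5; word=0x78a5
word = 0x78a5 → big-endian bytes:
  [0]=0x78  [1]=0xa5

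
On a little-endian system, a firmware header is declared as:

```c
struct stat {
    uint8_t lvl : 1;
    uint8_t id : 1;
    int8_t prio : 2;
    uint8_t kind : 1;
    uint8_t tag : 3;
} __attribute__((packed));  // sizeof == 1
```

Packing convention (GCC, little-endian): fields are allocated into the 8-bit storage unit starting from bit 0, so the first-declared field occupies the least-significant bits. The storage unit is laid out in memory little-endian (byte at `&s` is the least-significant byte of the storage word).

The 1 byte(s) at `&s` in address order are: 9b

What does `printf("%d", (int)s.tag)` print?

4

[0]=0x9b (little-endian) → word 0x9b
lvl [0+:1] = (word>>0) & 0x1 = 1
id [1+:1] = (word>>1) & 0x1 = 1
prio [2+:2] = (word>>2) & 0x3 = 2
kind [4+:1] = (word>>4) & 0x1 = 1
tag [5+:3] = (word>>5) & 0x7 = 4  ←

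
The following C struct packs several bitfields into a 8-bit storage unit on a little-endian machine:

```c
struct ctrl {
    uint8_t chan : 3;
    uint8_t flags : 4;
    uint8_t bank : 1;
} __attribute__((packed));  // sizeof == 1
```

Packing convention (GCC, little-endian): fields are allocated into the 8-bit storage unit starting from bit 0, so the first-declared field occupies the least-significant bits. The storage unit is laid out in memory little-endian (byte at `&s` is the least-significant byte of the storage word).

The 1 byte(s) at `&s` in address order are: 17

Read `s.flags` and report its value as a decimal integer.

[0]=0x17 (little-endian) → word 0x17
chan [0+:3] = (word>>0) & 0x7 = 7
flags [3+:4] = (word>>3) & 0xf = 2  ←
bank [7+:1] = (word>>7) & 0x1 = 0

2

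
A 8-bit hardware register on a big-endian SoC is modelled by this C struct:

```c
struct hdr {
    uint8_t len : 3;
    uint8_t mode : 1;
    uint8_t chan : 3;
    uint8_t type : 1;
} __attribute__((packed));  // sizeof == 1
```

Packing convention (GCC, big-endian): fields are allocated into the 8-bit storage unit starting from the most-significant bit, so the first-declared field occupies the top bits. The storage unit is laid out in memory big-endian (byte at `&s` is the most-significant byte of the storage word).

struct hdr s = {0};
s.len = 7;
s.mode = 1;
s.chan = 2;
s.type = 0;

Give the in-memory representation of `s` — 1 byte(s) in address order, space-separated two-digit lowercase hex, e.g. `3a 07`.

f4

len (3b) val=7 bits=0x7 at bit 5: 0xe0
mode (1b) val=1 bits=0x1 at bit 4: 0xf0
chan (3b) val=2 bits=0x2 at bit 1: 0xf4
type (1b) val=0 bits=0x0 at bit 0: 0xf4
word = 0xf4 → big-endian bytes:
  [0]=0xf4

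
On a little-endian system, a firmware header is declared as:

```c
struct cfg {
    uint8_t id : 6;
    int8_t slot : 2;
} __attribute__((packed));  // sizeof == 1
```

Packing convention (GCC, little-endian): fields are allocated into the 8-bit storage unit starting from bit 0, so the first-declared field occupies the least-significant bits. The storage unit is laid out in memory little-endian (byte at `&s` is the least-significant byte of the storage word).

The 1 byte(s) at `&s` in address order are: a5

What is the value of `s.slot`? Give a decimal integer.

-2

[0]=0xa5 (little-endian) → word 0xa5
id [0+:6] = (word>>0) & 0x3f = 37
slot [6+:2] = (word>>6) & 0x3 = 2  ←
slot signed 2b, MSB=1: 2 - 4 = -2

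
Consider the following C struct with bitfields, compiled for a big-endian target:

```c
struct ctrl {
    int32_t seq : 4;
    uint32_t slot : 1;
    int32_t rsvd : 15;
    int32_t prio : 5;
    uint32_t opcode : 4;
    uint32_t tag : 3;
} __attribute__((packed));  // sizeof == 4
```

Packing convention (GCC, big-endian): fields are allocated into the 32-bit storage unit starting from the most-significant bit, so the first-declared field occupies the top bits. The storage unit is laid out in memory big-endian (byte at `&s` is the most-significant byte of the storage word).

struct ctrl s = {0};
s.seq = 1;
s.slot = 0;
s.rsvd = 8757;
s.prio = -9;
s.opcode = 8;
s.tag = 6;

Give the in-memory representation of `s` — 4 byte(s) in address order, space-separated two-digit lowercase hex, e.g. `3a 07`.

12 23 5b c6

seq (4b) val=1 bits=0x1 at bit 28: 0x10000000
slot (1b) val=0 bits=0x0 at bit 27: 0x10000000
rsvd (15b) val=8757 bits=0x2235 at bit 12: 0x12235000
prio (5b) val=-9 bits=0x17 at bit 7: 0x12235b80
opcode (4b) val=8 bits=0x8 at bit 3: 0x12235bc0
tag (3b) val=6 bits=0x6 at bit 0: 0x12235bc6
word = 0x12235bc6 → big-endian bytes:
  [0]=0x12  [1]=0x23  [2]=0x5b  [3]=0xc6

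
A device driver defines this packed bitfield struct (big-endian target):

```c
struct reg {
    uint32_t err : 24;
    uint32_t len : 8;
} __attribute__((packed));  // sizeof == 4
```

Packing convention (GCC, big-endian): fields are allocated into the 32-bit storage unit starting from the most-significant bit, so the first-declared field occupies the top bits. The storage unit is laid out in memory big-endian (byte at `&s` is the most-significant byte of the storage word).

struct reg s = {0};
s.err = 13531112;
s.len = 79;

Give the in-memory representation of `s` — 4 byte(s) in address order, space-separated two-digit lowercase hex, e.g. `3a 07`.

err (24b) val=13531112 bits=0xce77e8 at bit 8: 0xce77e800
len (8b) val=79 bits=0x4f at bit 0: 0xce77e84f
word = 0xce77e84f → big-endian bytes:
  [0]=0xce  [1]=0x77  [2]=0xe8  [3]=0x4f

ce 77 e8 4f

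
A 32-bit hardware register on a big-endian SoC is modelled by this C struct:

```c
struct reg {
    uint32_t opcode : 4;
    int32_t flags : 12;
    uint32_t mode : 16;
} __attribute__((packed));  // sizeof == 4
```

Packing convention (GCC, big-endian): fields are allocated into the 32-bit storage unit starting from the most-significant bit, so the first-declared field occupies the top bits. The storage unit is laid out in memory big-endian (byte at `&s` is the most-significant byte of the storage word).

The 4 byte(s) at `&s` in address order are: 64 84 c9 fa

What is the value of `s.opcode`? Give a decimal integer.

6

[0]=0x64 [1]=0x84 [2]=0xc9 [3]=0xfa (big-endian) → word 0x6484c9fa
opcode [28+:4] = (word>>28) & 0xf = 6  ←
flags [16+:12] = (word>>16) & 0xfff = 1156
mode [0+:16] = (word>>0) & 0xffff = 51706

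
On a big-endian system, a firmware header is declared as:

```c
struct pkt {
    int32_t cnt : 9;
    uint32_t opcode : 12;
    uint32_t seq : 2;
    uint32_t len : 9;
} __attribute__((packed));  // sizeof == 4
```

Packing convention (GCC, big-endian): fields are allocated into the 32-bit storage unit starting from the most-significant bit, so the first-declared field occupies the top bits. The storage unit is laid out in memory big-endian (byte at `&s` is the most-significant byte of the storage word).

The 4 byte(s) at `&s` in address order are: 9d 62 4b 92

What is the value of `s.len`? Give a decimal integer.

[0]=0x9d [1]=0x62 [2]=0x4b [3]=0x92 (big-endian) → word 0x9d624b92
cnt [23+:9] = (word>>23) & 0x1ff = 314
opcode [11+:12] = (word>>11) & 0xfff = 3145
seq [9+:2] = (word>>9) & 0x3 = 1
len [0+:9] = (word>>0) & 0x1ff = 402  ←

402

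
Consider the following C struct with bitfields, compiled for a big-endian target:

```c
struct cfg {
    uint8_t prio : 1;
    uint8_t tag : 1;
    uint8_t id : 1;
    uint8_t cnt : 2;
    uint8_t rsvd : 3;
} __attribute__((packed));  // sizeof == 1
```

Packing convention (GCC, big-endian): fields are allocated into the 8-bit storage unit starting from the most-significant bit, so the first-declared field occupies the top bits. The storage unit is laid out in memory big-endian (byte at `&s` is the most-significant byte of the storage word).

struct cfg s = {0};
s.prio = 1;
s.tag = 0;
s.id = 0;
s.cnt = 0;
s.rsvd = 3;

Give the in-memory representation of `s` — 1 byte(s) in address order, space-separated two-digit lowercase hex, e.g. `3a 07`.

prio (1b) val=1 bits=0x1 at bit 7: 0x80
tag (1b) val=0 bits=0x0 at bit 6: 0x80
id (1b) val=0 bits=0x0 at bit 5: 0x80
cnt (2b) val=0 bits=0x0 at bit 3: 0x80
rsvd (3b) val=3 bits=0x3 at bit 0: 0x83
word = 0x83 → big-endian bytes:
  [0]=0x83

83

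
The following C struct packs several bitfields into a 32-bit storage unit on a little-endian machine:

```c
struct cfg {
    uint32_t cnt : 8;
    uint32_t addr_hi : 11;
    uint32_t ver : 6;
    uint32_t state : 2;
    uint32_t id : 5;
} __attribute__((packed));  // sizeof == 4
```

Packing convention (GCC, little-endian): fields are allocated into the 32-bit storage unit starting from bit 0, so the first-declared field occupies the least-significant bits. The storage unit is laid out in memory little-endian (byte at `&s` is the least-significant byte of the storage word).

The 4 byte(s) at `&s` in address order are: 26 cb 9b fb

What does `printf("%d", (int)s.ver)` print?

51

[0]=0x26 [1]=0xcb [2]=0x9b [3]=0xfb (little-endian) → word 0xfb9bcb26
cnt [0+:8] = (word>>0) & 0xff = 38
addr_hi [8+:11] = (word>>8) & 0x7ff = 971
ver [19+:6] = (word>>19) & 0x3f = 51  ←
state [25+:2] = (word>>25) & 0x3 = 1
id [27+:5] = (word>>27) & 0x1f = 31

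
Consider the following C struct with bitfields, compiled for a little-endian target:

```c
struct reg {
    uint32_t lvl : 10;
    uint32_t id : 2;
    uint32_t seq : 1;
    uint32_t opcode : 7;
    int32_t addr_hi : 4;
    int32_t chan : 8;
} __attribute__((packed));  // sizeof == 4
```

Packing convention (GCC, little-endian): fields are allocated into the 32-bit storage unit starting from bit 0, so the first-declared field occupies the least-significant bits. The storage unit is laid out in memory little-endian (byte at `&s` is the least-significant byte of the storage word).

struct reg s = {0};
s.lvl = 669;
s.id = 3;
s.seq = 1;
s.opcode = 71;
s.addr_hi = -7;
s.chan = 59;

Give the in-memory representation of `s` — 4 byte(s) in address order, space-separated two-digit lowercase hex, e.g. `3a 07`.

9d fe 98 3b

lvl (10b) val=669 bits=0x29d at bit 0: 0x0000029d
id (2b) val=3 bits=0x3 at bit 10: 0x00000e9d
seq (1b) val=1 bits=0x1 at bit 12: 0x00001e9d
opcode (7b) val=71 bits=0x47 at bit 13: 0x0008fe9d
addr_hi (4b) val=-7 bits=0x9 at bit 20: 0x0098fe9d
chan (8b) val=59 bits=0x3b at bit 24: 0x3b98fe9d
word = 0x3b98fe9d → little-endian bytes:
  [0]=0x9d  [1]=0xfe  [2]=0x98  [3]=0x3b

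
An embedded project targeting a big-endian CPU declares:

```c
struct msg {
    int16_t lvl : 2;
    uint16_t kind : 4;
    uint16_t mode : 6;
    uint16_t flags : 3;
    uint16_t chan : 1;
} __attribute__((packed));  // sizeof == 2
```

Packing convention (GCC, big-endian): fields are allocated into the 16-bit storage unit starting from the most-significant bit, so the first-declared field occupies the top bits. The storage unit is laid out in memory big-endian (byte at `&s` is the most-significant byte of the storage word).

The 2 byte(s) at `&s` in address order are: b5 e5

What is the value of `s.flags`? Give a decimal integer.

[0]=0xb5 [1]=0xe5 (big-endian) → word 0xb5e5
lvl:2 @ bit 14 → (0xb5e5>>14)&0x3 = 0x2
kind:4 @ bit 10 → (0xb5e5>>10)&0xf = 0xd
mode:6 @ bit 4 → (0xb5e5>>4)&0x3f = 0x1e
flags:3 @ bit 1 → (0xb5e5>>1)&0x7 = 0x2  ←
chan:1 @ bit 0 → (0xb5e5>>0)&0x1 = 0x1

2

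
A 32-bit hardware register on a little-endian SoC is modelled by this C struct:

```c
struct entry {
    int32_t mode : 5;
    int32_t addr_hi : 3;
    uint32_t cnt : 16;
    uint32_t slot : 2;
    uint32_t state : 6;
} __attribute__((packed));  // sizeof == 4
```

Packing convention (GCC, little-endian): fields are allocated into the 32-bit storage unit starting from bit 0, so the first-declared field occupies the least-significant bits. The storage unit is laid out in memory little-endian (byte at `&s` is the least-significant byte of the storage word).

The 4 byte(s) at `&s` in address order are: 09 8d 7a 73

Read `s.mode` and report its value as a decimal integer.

9

[0]=0x09 [1]=0x8d [2]=0x7a [3]=0x73 (little-endian) → word 0x737a8d09
mode [0+:5] = (word>>0) & 0x1f = 9  ←
addr_hi [5+:3] = (word>>5) & 0x7 = 0
cnt [8+:16] = (word>>8) & 0xffff = 31373
slot [24+:2] = (word>>24) & 0x3 = 3
state [26+:6] = (word>>26) & 0x3f = 28
mode signed 5b, MSB=0: value = 9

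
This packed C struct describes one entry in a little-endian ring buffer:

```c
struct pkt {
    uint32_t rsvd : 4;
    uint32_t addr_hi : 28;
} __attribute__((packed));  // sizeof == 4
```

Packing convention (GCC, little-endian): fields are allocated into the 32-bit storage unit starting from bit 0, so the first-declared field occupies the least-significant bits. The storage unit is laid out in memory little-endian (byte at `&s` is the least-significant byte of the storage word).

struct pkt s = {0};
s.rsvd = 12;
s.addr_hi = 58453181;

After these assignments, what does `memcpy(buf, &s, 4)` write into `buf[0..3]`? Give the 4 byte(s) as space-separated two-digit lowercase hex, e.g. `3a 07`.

dc cb be 37

rsvd (4b) val=12 bits=0xc at bit 0: 0x0000000c
addr_hi (28b) val=58453181 bits=0x37becbd at bit 4: 0x37becbdc
word = 0x37becbdc → little-endian bytes:
  [0]=0xdc  [1]=0xcb  [2]=0xbe  [3]=0x37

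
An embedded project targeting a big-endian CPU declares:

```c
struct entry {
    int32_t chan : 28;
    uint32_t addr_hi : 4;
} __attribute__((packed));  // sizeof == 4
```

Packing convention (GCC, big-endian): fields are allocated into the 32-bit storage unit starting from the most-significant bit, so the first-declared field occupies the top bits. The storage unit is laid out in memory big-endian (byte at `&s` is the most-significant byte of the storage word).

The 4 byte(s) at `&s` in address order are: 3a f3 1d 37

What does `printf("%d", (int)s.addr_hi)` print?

7

[0]=0x3a [1]=0xf3 [2]=0x1d [3]=0x37 (big-endian) → word 0x3af31d37
chan:28 @ bit 4 → (0x3af31d37>>4)&0xfffffff = 0x3af31d3
addr_hi:4 @ bit 0 → (0x3af31d37>>0)&0xf = 0x7  ←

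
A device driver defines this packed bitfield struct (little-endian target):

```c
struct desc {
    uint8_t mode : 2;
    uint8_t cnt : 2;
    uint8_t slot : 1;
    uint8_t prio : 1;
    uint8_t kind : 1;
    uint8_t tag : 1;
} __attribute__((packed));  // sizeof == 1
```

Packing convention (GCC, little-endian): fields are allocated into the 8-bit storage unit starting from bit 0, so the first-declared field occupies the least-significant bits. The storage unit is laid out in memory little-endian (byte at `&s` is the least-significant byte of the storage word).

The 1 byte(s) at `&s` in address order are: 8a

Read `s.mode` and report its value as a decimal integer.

[0]=0x8a (little-endian) → word 0x8a
mode:2 @ bit 0 → (0x8a>>0)&0x3 = 0x2  ←
cnt:2 @ bit 2 → (0x8a>>2)&0x3 = 0x2
slot:1 @ bit 4 → (0x8a>>4)&0x1 = 0x0
prio:1 @ bit 5 → (0x8a>>5)&0x1 = 0x0
kind:1 @ bit 6 → (0x8a>>6)&0x1 = 0x0
tag:1 @ bit 7 → (0x8a>>7)&0x1 = 0x1

2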